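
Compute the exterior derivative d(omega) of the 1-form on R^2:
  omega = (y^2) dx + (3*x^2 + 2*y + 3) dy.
d(omega) = (6*x - 2*y) dx ∧ dy

For a 1-form omega = sum_i f_i dx_i, the exterior derivative is
  d(omega) = sum_{i < j} (∂f_j/∂x_i - ∂f_i/∂x_j) dx_i ∧ dx_j.
  coefficient of dx ∧ dy: ∂f_2/∂x - ∂f_1/∂y = ∂(3*x^2 + 2*y + 3)/∂x - ∂(y^2)/∂y = 6*x - 2*y
Assembling: d(omega) = (6*x - 2*y) dx ∧ dy.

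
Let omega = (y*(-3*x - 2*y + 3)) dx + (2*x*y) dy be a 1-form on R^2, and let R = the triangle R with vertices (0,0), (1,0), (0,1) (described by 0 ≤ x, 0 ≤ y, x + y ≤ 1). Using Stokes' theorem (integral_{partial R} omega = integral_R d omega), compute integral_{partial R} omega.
integral_(partial R) omega = 0

Stokes: integral_partial_R omega = integral_R d omega with d omega = (∂Q/∂x - ∂P/∂y) dx ∧ dy.
  ∂Q/∂x = 2*y
  ∂P/∂y = -3*x - 4*y + 3
  integrand = ∂Q/∂x - ∂P/∂y = 3*x + 6*y - 3.
Integrating over R: integral_0^1 integral_0^{1-x} (3*x + 6*y - 3) dy dx = 0.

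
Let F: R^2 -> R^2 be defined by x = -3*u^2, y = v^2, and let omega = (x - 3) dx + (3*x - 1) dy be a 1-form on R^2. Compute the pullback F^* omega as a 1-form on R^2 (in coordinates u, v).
F^* omega = (18*u*(u^2 + 1)) du + (2*v*(-9*u^2 - 1)) dv

Using F^*(f dg) = (f ∘ F) d(g ∘ F), substitute each coordinate x_i by F_i(u, v) in f_i, and replace dx_i by d F_i = (∂F_i/∂u) du + (∂F_i/∂v) dv.
  For the x component: f_1(F) = -3*u^2 - 3; d F_1 = (-6*u) du + (0) dv
  For the y component: f_2(F) = -9*u^2 - 1; d F_2 = (0) du + (2*v) dv
Combining and collecting du, dv coefficients:
  coeff of du: 18*u*(u^2 + 1)
  coeff of dv: 2*v*(-9*u^2 - 1)
F^* omega = (18*u*(u^2 + 1)) du + (2*v*(-9*u^2 - 1)) dv.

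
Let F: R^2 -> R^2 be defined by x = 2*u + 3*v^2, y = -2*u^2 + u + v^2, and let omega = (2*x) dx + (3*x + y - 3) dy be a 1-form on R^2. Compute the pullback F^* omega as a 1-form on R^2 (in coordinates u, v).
F^* omega = (8*u^3 - 30*u^2 - 40*u*v^2 + 27*u + 22*v^2 - 3) du + (2*v*(-2*u^2 + 19*u + 28*v^2 - 3)) dv

Using F^*(f dg) = (f ∘ F) d(g ∘ F), substitute each coordinate x_i by F_i(u, v) in f_i, and replace dx_i by d F_i = (∂F_i/∂u) du + (∂F_i/∂v) dv.
  For the x component: f_1(F) = 4*u + 6*v^2; d F_1 = (2) du + (6*v) dv
  For the y component: f_2(F) = -2*u^2 + 7*u + 10*v^2 - 3; d F_2 = (1 - 4*u) du + (2*v) dv
Combining and collecting du, dv coefficients:
  coeff of du: 8*u^3 - 30*u^2 - 40*u*v^2 + 27*u + 22*v^2 - 3
  coeff of dv: 2*v*(-2*u^2 + 19*u + 28*v^2 - 3)
F^* omega = (8*u^3 - 30*u^2 - 40*u*v^2 + 27*u + 22*v^2 - 3) du + (2*v*(-2*u^2 + 19*u + 28*v^2 - 3)) dv.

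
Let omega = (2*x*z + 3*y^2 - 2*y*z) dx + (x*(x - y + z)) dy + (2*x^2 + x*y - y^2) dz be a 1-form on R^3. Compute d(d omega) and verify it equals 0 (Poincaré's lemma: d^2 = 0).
d(d omega) = 0

Step 1: d omega = sum_{i<j} (∂f_j/∂x_i - ∂f_i/∂x_j) dx_i ∧ dx_j:
  coeff of dx ∧ dy: 2*x - 7*y + 3*z
  coeff of dx ∧ dz: 2*x + 3*y
  coeff of dy ∧ dz: -2*y
Step 2: Apply d again to each 2-form coefficient. The only possible 3-form in R^3 is dx ∧ dy ∧ dz, with coefficient
  ∂(coeff of dy∧dz)/∂x - ∂(coeff of dx∧dz)/∂y + ∂(coeff of dx∧dy)/∂z
  = ∂/∂x (-2*y) - ∂/∂y (2*x + 3*y) + ∂/∂z (2*x - 7*y + 3*z).
Each of these terms simplifies to sums of mixed partials that cancel in pairs. The result is 0 (by equality of mixed partials for smooth functions — Schwarz / Clairaut).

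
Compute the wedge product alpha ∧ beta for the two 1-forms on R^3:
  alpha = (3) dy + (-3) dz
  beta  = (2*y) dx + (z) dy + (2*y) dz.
alpha ∧ beta = (-6*y) dx ∧ dy + (6*y + 3*z) dy ∧ dz + (6*y) dx ∧ dz

Distribute the wedge, using dx_i ∧ dx_j = -dx_j ∧ dx_i and dx_i ∧ dx_i = 0. For each pair (i, j) with i < j, the coefficient of dx_i ∧ dx_j in alpha ∧ beta is (alpha_i * beta_j - alpha_j * beta_i). Collecting: alpha ∧ beta = (-6*y) dx ∧ dy + (6*y + 3*z) dy ∧ dz + (6*y) dx ∧ dz.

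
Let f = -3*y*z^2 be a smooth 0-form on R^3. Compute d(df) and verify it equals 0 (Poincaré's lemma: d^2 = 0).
d(df) = 0

Step 1: df = sum_i (∂f/∂x_i) dx_i = (0) dx + (-3*z^2) dy + (-6*y*z) dz.
Step 2: Apply d again. Using the 1-form formula, the coefficient of dx ∧ dy in d(df) is ∂^2 f/∂x ∂y - ∂^2 f/∂y ∂x = (0) - (0) = 0 (equality of mixed partials for smooth f).
Similarly for dx ∧ dz and dy ∧ dz — all coefficients vanish. So d(df) = 0.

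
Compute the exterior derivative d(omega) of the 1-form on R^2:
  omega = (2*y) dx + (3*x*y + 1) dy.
d(omega) = (3*y - 2) dx ∧ dy

For a 1-form omega = sum_i f_i dx_i, the exterior derivative is
  d(omega) = sum_{i < j} (∂f_j/∂x_i - ∂f_i/∂x_j) dx_i ∧ dx_j.
  coefficient of dx ∧ dy: ∂f_2/∂x - ∂f_1/∂y = ∂(3*x*y + 1)/∂x - ∂(2*y)/∂y = 3*y - 2
Assembling: d(omega) = (3*y - 2) dx ∧ dy.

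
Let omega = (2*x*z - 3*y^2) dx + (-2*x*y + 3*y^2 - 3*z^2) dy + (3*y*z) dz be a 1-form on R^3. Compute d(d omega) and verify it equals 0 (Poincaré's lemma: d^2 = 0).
d(d omega) = 0

Step 1: d omega = sum_{i<j} (∂f_j/∂x_i - ∂f_i/∂x_j) dx_i ∧ dx_j:
  coeff of dx ∧ dy: 4*y
  coeff of dx ∧ dz: -2*x
  coeff of dy ∧ dz: 9*z
Step 2: Apply d again to each 2-form coefficient. The only possible 3-form in R^3 is dx ∧ dy ∧ dz, with coefficient
  ∂(coeff of dy∧dz)/∂x - ∂(coeff of dx∧dz)/∂y + ∂(coeff of dx∧dy)/∂z
  = ∂/∂x (9*z) - ∂/∂y (-2*x) + ∂/∂z (4*y).
Each of these terms simplifies to sums of mixed partials that cancel in pairs. The result is 0 (by equality of mixed partials for smooth functions — Schwarz / Clairaut).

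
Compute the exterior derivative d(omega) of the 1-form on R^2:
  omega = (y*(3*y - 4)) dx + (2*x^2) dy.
d(omega) = (4*x - 6*y + 4) dx ∧ dy

For a 1-form omega = sum_i f_i dx_i, the exterior derivative is
  d(omega) = sum_{i < j} (∂f_j/∂x_i - ∂f_i/∂x_j) dx_i ∧ dx_j.
  coefficient of dx ∧ dy: ∂f_2/∂x - ∂f_1/∂y = ∂(2*x^2)/∂x - ∂(y*(3*y - 4))/∂y = 4*x - 6*y + 4
Assembling: d(omega) = (4*x - 6*y + 4) dx ∧ dy.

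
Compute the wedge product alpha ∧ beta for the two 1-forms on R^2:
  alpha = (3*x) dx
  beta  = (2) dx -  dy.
alpha ∧ beta = (-3*x) dx ∧ dy

Distribute the wedge, using dx_i ∧ dx_j = -dx_j ∧ dx_i and dx_i ∧ dx_i = 0. For each pair (i, j) with i < j, the coefficient of dx_i ∧ dx_j in alpha ∧ beta is (alpha_i * beta_j - alpha_j * beta_i). Collecting: alpha ∧ beta = (-3*x) dx ∧ dy.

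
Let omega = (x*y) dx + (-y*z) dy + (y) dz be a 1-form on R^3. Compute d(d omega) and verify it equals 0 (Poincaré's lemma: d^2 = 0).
d(d omega) = 0

Step 1: d omega = sum_{i<j} (∂f_j/∂x_i - ∂f_i/∂x_j) dx_i ∧ dx_j:
  coeff of dx ∧ dy: -x
  coeff of dx ∧ dz: 0
  coeff of dy ∧ dz: y + 1
Step 2: Apply d again to each 2-form coefficient. The only possible 3-form in R^3 is dx ∧ dy ∧ dz, with coefficient
  ∂(coeff of dy∧dz)/∂x - ∂(coeff of dx∧dz)/∂y + ∂(coeff of dx∧dy)/∂z
  = ∂/∂x (y + 1) - ∂/∂y (0) + ∂/∂z (-x).
Each of these terms simplifies to sums of mixed partials that cancel in pairs. The result is 0 (by equality of mixed partials for smooth functions — Schwarz / Clairaut).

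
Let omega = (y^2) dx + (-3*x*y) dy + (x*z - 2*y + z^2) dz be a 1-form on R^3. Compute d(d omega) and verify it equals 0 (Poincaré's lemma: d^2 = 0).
d(d omega) = 0

Step 1: d omega = sum_{i<j} (∂f_j/∂x_i - ∂f_i/∂x_j) dx_i ∧ dx_j:
  coeff of dx ∧ dy: -5*y
  coeff of dx ∧ dz: z
  coeff of dy ∧ dz: -2
Step 2: Apply d again to each 2-form coefficient. The only possible 3-form in R^3 is dx ∧ dy ∧ dz, with coefficient
  ∂(coeff of dy∧dz)/∂x - ∂(coeff of dx∧dz)/∂y + ∂(coeff of dx∧dy)/∂z
  = ∂/∂x (-2) - ∂/∂y (z) + ∂/∂z (-5*y).
Each of these terms simplifies to sums of mixed partials that cancel in pairs. The result is 0 (by equality of mixed partials for smooth functions — Schwarz / Clairaut).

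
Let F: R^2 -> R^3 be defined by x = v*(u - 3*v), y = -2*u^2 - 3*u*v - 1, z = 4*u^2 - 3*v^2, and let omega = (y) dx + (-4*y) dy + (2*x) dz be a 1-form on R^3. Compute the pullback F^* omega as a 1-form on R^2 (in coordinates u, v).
F^* omega = (-32*u^3 - 58*u^2*v - 87*u*v^2 - 16*u - 13*v) du + (-26*u^3 - 27*u^2*v + 6*u*v^2 - 13*u + 36*v^3 + 6*v) dv

Using F^*(f dg) = (f ∘ F) d(g ∘ F), substitute each coordinate x_i by F_i(u, v) in f_i, and replace dx_i by d F_i = (∂F_i/∂u) du + (∂F_i/∂v) dv.
  For the x component: f_1(F) = -2*u^2 - 3*u*v - 1; d F_1 = (v) du + (u - 6*v) dv
  For the y component: f_2(F) = 8*u^2 + 12*u*v + 4; d F_2 = (-4*u - 3*v) du + (-3*u) dv
  For the z component: f_3(F) = 2*v*(u - 3*v); d F_3 = (8*u) du + (-6*v) dv
Combining and collecting du, dv coefficients:
  coeff of du: -32*u^3 - 58*u^2*v - 87*u*v^2 - 16*u - 13*v
  coeff of dv: -26*u^3 - 27*u^2*v + 6*u*v^2 - 13*u + 36*v^3 + 6*v
F^* omega = (-32*u^3 - 58*u^2*v - 87*u*v^2 - 16*u - 13*v) du + (-26*u^3 - 27*u^2*v + 6*u*v^2 - 13*u + 36*v^3 + 6*v) dv.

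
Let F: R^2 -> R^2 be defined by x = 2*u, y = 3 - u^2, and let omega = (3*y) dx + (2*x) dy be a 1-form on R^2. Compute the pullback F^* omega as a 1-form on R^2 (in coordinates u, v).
F^* omega = (18 - 14*u^2) du

Using F^*(f dg) = (f ∘ F) d(g ∘ F), substitute each coordinate x_i by F_i(u, v) in f_i, and replace dx_i by d F_i = (∂F_i/∂u) du + (∂F_i/∂v) dv.
  For the x component: f_1(F) = 9 - 3*u^2; d F_1 = (2) du + (0) dv
  For the y component: f_2(F) = 4*u; d F_2 = (-2*u) du + (0) dv
Combining and collecting du, dv coefficients:
  coeff of du: 18 - 14*u^2
  coeff of dv: 0
F^* omega = (18 - 14*u^2) du.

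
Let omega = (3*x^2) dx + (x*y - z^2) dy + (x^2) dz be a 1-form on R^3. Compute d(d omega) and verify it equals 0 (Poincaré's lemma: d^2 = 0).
d(d omega) = 0

Step 1: d omega = sum_{i<j} (∂f_j/∂x_i - ∂f_i/∂x_j) dx_i ∧ dx_j:
  coeff of dx ∧ dy: y
  coeff of dx ∧ dz: 2*x
  coeff of dy ∧ dz: 2*z
Step 2: Apply d again to each 2-form coefficient. The only possible 3-form in R^3 is dx ∧ dy ∧ dz, with coefficient
  ∂(coeff of dy∧dz)/∂x - ∂(coeff of dx∧dz)/∂y + ∂(coeff of dx∧dy)/∂z
  = ∂/∂x (2*z) - ∂/∂y (2*x) + ∂/∂z (y).
Each of these terms simplifies to sums of mixed partials that cancel in pairs. The result is 0 (by equality of mixed partials for smooth functions — Schwarz / Clairaut).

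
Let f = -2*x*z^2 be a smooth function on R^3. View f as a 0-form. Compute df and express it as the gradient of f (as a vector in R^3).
df = (-2*z^2) dx + (0) dy + (-4*x*z) dz; grad f = (-2*z^2, 0, -4*x*z)

For a 0-form f, d f = (∂f/∂x) dx + (∂f/∂y) dy + (∂f/∂z) dz. The components of the vector representation are exactly the entries of grad f in Cartesian coordinates:
  ∂f/∂x = -2*z^2
  ∂f/∂y = 0
  ∂f/∂z = -4*x*z.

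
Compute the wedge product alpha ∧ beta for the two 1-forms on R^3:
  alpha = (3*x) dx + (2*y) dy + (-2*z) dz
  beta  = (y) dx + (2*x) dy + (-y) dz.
alpha ∧ beta = (6*x^2 - 2*y^2) dx ∧ dy + (y*(-3*x + 2*z)) dx ∧ dz + (4*x*z - 2*y^2) dy ∧ dz

Distribute the wedge, using dx_i ∧ dx_j = -dx_j ∧ dx_i and dx_i ∧ dx_i = 0. For each pair (i, j) with i < j, the coefficient of dx_i ∧ dx_j in alpha ∧ beta is (alpha_i * beta_j - alpha_j * beta_i). Collecting: alpha ∧ beta = (6*x^2 - 2*y^2) dx ∧ dy + (y*(-3*x + 2*z)) dx ∧ dz + (4*x*z - 2*y^2) dy ∧ dz.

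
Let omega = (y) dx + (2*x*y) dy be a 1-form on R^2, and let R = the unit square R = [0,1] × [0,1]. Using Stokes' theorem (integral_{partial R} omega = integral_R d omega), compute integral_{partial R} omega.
integral_(partial R) omega = 0

Stokes: integral_partial_R omega = integral_R d omega with d omega = (∂Q/∂x - ∂P/∂y) dx ∧ dy.
  ∂Q/∂x = 2*y
  ∂P/∂y = 1
  integrand = ∂Q/∂x - ∂P/∂y = 2*y - 1.
Integrating over R: integral_0^1 integral_0^1 (2*y - 1) dx dy = 0.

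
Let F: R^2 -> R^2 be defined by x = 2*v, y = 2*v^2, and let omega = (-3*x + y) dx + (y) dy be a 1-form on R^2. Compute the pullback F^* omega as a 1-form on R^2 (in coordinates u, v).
F^* omega = (4*v*(2*v^2 + v - 3)) dv

Using F^*(f dg) = (f ∘ F) d(g ∘ F), substitute each coordinate x_i by F_i(u, v) in f_i, and replace dx_i by d F_i = (∂F_i/∂u) du + (∂F_i/∂v) dv.
  For the x component: f_1(F) = 2*v*(v - 3); d F_1 = (0) du + (2) dv
  For the y component: f_2(F) = 2*v^2; d F_2 = (0) du + (4*v) dv
Combining and collecting du, dv coefficients:
  coeff of du: 0
  coeff of dv: 4*v*(2*v^2 + v - 3)
F^* omega = (4*v*(2*v^2 + v - 3)) dv.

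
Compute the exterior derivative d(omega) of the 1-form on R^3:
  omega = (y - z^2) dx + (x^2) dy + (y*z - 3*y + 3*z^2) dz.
d(omega) = (2*x - 1) dx ∧ dy + (2*z) dx ∧ dz + (z - 3) dy ∧ dz

For a 1-form omega = sum_i f_i dx_i, the exterior derivative is
  d(omega) = sum_{i < j} (∂f_j/∂x_i - ∂f_i/∂x_j) dx_i ∧ dx_j.
  coefficient of dx ∧ dy: ∂f_2/∂x - ∂f_1/∂y = ∂(x^2)/∂x - ∂(y - z^2)/∂y = 2*x - 1
  coefficient of dx ∧ dz: ∂f_3/∂x - ∂f_1/∂z = ∂(y*z - 3*y + 3*z^2)/∂x - ∂(y - z^2)/∂z = 2*z
  coefficient of dy ∧ dz: ∂f_3/∂y - ∂f_2/∂z = ∂(y*z - 3*y + 3*z^2)/∂y - ∂(x^2)/∂z = z - 3
Assembling: d(omega) = (2*x - 1) dx ∧ dy + (2*z) dx ∧ dz + (z - 3) dy ∧ dz.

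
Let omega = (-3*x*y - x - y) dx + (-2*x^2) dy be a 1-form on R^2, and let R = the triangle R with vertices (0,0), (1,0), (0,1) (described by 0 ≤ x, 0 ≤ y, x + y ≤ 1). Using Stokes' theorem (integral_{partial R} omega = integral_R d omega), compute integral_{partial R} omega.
integral_(partial R) omega = 1/3

Stokes: integral_partial_R omega = integral_R d omega with d omega = (∂Q/∂x - ∂P/∂y) dx ∧ dy.
  ∂Q/∂x = -4*x
  ∂P/∂y = -3*x - 1
  integrand = ∂Q/∂x - ∂P/∂y = 1 - x.
Integrating over R: integral_0^1 integral_0^{1-x} (1 - x) dy dx = 1/3.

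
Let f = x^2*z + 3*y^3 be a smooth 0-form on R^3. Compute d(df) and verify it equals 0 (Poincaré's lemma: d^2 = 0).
d(df) = 0

Step 1: df = sum_i (∂f/∂x_i) dx_i = (2*x*z) dx + (9*y^2) dy + (x^2) dz.
Step 2: Apply d again. Using the 1-form formula, the coefficient of dx ∧ dy in d(df) is ∂^2 f/∂x ∂y - ∂^2 f/∂y ∂x = (0) - (0) = 0 (equality of mixed partials for smooth f).
Similarly for dx ∧ dz and dy ∧ dz — all coefficients vanish. So d(df) = 0.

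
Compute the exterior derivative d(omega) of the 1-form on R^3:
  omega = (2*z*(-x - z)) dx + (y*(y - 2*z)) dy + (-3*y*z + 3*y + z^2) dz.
d(omega) = (2*x + 4*z) dx ∧ dz + (2*y - 3*z + 3) dy ∧ dz

For a 1-form omega = sum_i f_i dx_i, the exterior derivative is
  d(omega) = sum_{i < j} (∂f_j/∂x_i - ∂f_i/∂x_j) dx_i ∧ dx_j.
  coefficient of dx ∧ dz: ∂f_3/∂x - ∂f_1/∂z = ∂(-3*y*z + 3*y + z^2)/∂x - ∂(2*z*(-x - z))/∂z = 2*x + 4*z
  coefficient of dy ∧ dz: ∂f_3/∂y - ∂f_2/∂z = ∂(-3*y*z + 3*y + z^2)/∂y - ∂(y*(y - 2*z))/∂z = 2*y - 3*z + 3
Assembling: d(omega) = (2*x + 4*z) dx ∧ dz + (2*y - 3*z + 3) dy ∧ dz.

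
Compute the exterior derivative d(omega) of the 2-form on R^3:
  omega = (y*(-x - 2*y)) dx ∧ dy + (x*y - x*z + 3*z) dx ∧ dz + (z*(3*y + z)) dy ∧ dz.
d(omega) = (-x) dx ∧ dy ∧ dz

For a 2-form omega = sum_{i<j} g_{ij} dx_i ∧ dx_j, the exterior derivative is
  d(omega) = sum_{i<j} d(g_{ij}) ∧ dx_i ∧ dx_j = sum_{i<j, k} (∂g_{ij}/∂x_k) dx_k ∧ dx_i ∧ dx_j.
Expand each term, using dx_k ∧ dx_i ∧ dx_j = sgn(permutation) dx_{(a)} ∧ dx_{(b)} ∧ dx_{(c)} with (a < b < c) sorted:
  d(x*y - x*z + 3*z) includes (∂/∂y)(x*y - x*z + 3*z) dy = (x) dy, which multiplied by dx ∧ dz gives (-x) dx ∧ dy ∧ dz
Collecting like 3-forms: d(omega) = (-x) dx ∧ dy ∧ dz.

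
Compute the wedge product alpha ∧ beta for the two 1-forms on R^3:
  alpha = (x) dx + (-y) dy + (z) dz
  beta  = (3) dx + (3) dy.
alpha ∧ beta = (3*x + 3*y) dx ∧ dy + (-3*z) dx ∧ dz + (-3*z) dy ∧ dz

Distribute the wedge, using dx_i ∧ dx_j = -dx_j ∧ dx_i and dx_i ∧ dx_i = 0. For each pair (i, j) with i < j, the coefficient of dx_i ∧ dx_j in alpha ∧ beta is (alpha_i * beta_j - alpha_j * beta_i). Collecting: alpha ∧ beta = (3*x + 3*y) dx ∧ dy + (-3*z) dx ∧ dz + (-3*z) dy ∧ dz.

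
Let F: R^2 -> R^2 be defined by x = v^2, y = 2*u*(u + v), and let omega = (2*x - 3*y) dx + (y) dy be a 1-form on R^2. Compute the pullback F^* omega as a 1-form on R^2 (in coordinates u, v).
F^* omega = (4*u*(2*u^2 + 3*u*v + v^2)) du + (4*u^3 - 8*u^2*v - 12*u*v^2 + 4*v^3) dv

Using F^*(f dg) = (f ∘ F) d(g ∘ F), substitute each coordinate x_i by F_i(u, v) in f_i, and replace dx_i by d F_i = (∂F_i/∂u) du + (∂F_i/∂v) dv.
  For the x component: f_1(F) = -6*u^2 - 6*u*v + 2*v^2; d F_1 = (0) du + (2*v) dv
  For the y component: f_2(F) = 2*u*(u + v); d F_2 = (4*u + 2*v) du + (2*u) dv
Combining and collecting du, dv coefficients:
  coeff of du: 4*u*(2*u^2 + 3*u*v + v^2)
  coeff of dv: 4*u^3 - 8*u^2*v - 12*u*v^2 + 4*v^3
F^* omega = (4*u*(2*u^2 + 3*u*v + v^2)) du + (4*u^3 - 8*u^2*v - 12*u*v^2 + 4*v^3) dv.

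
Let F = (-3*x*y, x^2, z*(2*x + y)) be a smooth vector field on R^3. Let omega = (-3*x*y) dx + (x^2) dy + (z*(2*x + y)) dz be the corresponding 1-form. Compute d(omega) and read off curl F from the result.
d(omega) = (z) dy ∧ dz + (-2*z) dz ∧ dx + (5*x) dx ∧ dy; curl F = (z, -2*z, 5*x)

d omega = sum_{i<j} (∂f_j/∂x_i - ∂f_i/∂x_j) dx_i ∧ dx_j. Under the identification (dy ∧ dz, dz ∧ dx, dx ∧ dy) ↔ (e_x, e_y, e_z), the coefficients are exactly the components of curl F. Compute:
  ∂R/∂y - ∂Q/∂z = (z) - (0) = z
  ∂P/∂z - ∂R/∂x = (0) - (2*z) = -2*z
  ∂Q/∂x - ∂P/∂y = (2*x) - (-3*x) = 5*x.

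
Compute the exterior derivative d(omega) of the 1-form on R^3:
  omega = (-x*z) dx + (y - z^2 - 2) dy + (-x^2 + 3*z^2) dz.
d(omega) = (-x) dx ∧ dz + (2*z) dy ∧ dz

For a 1-form omega = sum_i f_i dx_i, the exterior derivative is
  d(omega) = sum_{i < j} (∂f_j/∂x_i - ∂f_i/∂x_j) dx_i ∧ dx_j.
  coefficient of dx ∧ dz: ∂f_3/∂x - ∂f_1/∂z = ∂(-x^2 + 3*z^2)/∂x - ∂(-x*z)/∂z = -x
  coefficient of dy ∧ dz: ∂f_3/∂y - ∂f_2/∂z = ∂(-x^2 + 3*z^2)/∂y - ∂(y - z^2 - 2)/∂z = 2*z
Assembling: d(omega) = (-x) dx ∧ dz + (2*z) dy ∧ dz.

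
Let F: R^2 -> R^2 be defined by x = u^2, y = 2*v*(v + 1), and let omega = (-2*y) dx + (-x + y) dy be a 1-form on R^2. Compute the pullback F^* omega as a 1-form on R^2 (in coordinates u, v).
F^* omega = (8*u*v*(-v - 1)) du + (-4*u^2*v - 2*u^2 + 8*v^3 + 12*v^2 + 4*v) dv

Using F^*(f dg) = (f ∘ F) d(g ∘ F), substitute each coordinate x_i by F_i(u, v) in f_i, and replace dx_i by d F_i = (∂F_i/∂u) du + (∂F_i/∂v) dv.
  For the x component: f_1(F) = 4*v*(-v - 1); d F_1 = (2*u) du + (0) dv
  For the y component: f_2(F) = -u^2 + 2*v^2 + 2*v; d F_2 = (0) du + (4*v + 2) dv
Combining and collecting du, dv coefficients:
  coeff of du: 8*u*v*(-v - 1)
  coeff of dv: -4*u^2*v - 2*u^2 + 8*v^3 + 12*v^2 + 4*v
F^* omega = (8*u*v*(-v - 1)) du + (-4*u^2*v - 2*u^2 + 8*v^3 + 12*v^2 + 4*v) dv.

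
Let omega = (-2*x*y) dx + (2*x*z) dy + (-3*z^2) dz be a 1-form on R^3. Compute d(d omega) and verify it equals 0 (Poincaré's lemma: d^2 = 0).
d(d omega) = 0

Step 1: d omega = sum_{i<j} (∂f_j/∂x_i - ∂f_i/∂x_j) dx_i ∧ dx_j:
  coeff of dx ∧ dy: 2*x + 2*z
  coeff of dx ∧ dz: 0
  coeff of dy ∧ dz: -2*x
Step 2: Apply d again to each 2-form coefficient. The only possible 3-form in R^3 is dx ∧ dy ∧ dz, with coefficient
  ∂(coeff of dy∧dz)/∂x - ∂(coeff of dx∧dz)/∂y + ∂(coeff of dx∧dy)/∂z
  = ∂/∂x (-2*x) - ∂/∂y (0) + ∂/∂z (2*x + 2*z).
Each of these terms simplifies to sums of mixed partials that cancel in pairs. The result is 0 (by equality of mixed partials for smooth functions — Schwarz / Clairaut).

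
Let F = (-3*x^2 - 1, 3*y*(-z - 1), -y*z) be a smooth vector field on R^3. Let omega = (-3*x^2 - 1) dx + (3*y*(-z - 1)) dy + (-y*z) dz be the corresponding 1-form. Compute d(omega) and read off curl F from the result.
d(omega) = (3*y - z) dy ∧ dz + (0) dz ∧ dx + (0) dx ∧ dy; curl F = (3*y - z, 0, 0)

d omega = sum_{i<j} (∂f_j/∂x_i - ∂f_i/∂x_j) dx_i ∧ dx_j. Under the identification (dy ∧ dz, dz ∧ dx, dx ∧ dy) ↔ (e_x, e_y, e_z), the coefficients are exactly the components of curl F. Compute:
  ∂R/∂y - ∂Q/∂z = (-z) - (-3*y) = 3*y - z
  ∂P/∂z - ∂R/∂x = (0) - (0) = 0
  ∂Q/∂x - ∂P/∂y = (0) - (0) = 0.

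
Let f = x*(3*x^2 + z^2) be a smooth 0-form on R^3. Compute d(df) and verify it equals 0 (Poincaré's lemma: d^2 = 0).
d(df) = 0

Step 1: df = sum_i (∂f/∂x_i) dx_i = (9*x^2 + z^2) dx + (0) dy + (2*x*z) dz.
Step 2: Apply d again. Using the 1-form formula, the coefficient of dx ∧ dy in d(df) is ∂^2 f/∂x ∂y - ∂^2 f/∂y ∂x = (0) - (0) = 0 (equality of mixed partials for smooth f).
Similarly for dx ∧ dz and dy ∧ dz — all coefficients vanish. So d(df) = 0.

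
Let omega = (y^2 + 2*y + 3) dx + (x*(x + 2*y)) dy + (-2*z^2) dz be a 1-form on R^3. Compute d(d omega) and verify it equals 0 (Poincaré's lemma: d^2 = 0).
d(d omega) = 0

Step 1: d omega = sum_{i<j} (∂f_j/∂x_i - ∂f_i/∂x_j) dx_i ∧ dx_j:
  coeff of dx ∧ dy: 2*x - 2
  coeff of dx ∧ dz: 0
  coeff of dy ∧ dz: 0
Step 2: Apply d again to each 2-form coefficient. The only possible 3-form in R^3 is dx ∧ dy ∧ dz, with coefficient
  ∂(coeff of dy∧dz)/∂x - ∂(coeff of dx∧dz)/∂y + ∂(coeff of dx∧dy)/∂z
  = ∂/∂x (0) - ∂/∂y (0) + ∂/∂z (2*x - 2).
Each of these terms simplifies to sums of mixed partials that cancel in pairs. The result is 0 (by equality of mixed partials for smooth functions — Schwarz / Clairaut).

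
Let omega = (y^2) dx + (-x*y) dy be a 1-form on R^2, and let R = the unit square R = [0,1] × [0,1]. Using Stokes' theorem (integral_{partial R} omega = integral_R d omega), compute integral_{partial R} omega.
integral_(partial R) omega = -3/2

Stokes: integral_partial_R omega = integral_R d omega with d omega = (∂Q/∂x - ∂P/∂y) dx ∧ dy.
  ∂Q/∂x = -y
  ∂P/∂y = 2*y
  integrand = ∂Q/∂x - ∂P/∂y = -3*y.
Integrating over R: integral_0^1 integral_0^1 (-3*y) dx dy = -3/2.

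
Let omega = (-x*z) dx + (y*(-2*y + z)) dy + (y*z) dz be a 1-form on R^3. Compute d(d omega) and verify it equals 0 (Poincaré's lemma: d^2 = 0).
d(d omega) = 0

Step 1: d omega = sum_{i<j} (∂f_j/∂x_i - ∂f_i/∂x_j) dx_i ∧ dx_j:
  coeff of dx ∧ dy: 0
  coeff of dx ∧ dz: x
  coeff of dy ∧ dz: -y + z
Step 2: Apply d again to each 2-form coefficient. The only possible 3-form in R^3 is dx ∧ dy ∧ dz, with coefficient
  ∂(coeff of dy∧dz)/∂x - ∂(coeff of dx∧dz)/∂y + ∂(coeff of dx∧dy)/∂z
  = ∂/∂x (-y + z) - ∂/∂y (x) + ∂/∂z (0).
Each of these terms simplifies to sums of mixed partials that cancel in pairs. The result is 0 (by equality of mixed partials for smooth functions — Schwarz / Clairaut).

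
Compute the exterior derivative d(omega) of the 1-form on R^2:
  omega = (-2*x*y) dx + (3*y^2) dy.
d(omega) = (2*x) dx ∧ dy

For a 1-form omega = sum_i f_i dx_i, the exterior derivative is
  d(omega) = sum_{i < j} (∂f_j/∂x_i - ∂f_i/∂x_j) dx_i ∧ dx_j.
  coefficient of dx ∧ dy: ∂f_2/∂x - ∂f_1/∂y = ∂(3*y^2)/∂x - ∂(-2*x*y)/∂y = 2*x
Assembling: d(omega) = (2*x) dx ∧ dy.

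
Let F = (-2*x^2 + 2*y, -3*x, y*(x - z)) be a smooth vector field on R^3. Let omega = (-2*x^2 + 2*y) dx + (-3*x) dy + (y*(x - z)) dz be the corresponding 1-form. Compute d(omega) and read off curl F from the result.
d(omega) = (x - z) dy ∧ dz + (-y) dz ∧ dx + (-5) dx ∧ dy; curl F = (x - z, -y, -5)

d omega = sum_{i<j} (∂f_j/∂x_i - ∂f_i/∂x_j) dx_i ∧ dx_j. Under the identification (dy ∧ dz, dz ∧ dx, dx ∧ dy) ↔ (e_x, e_y, e_z), the coefficients are exactly the components of curl F. Compute:
  ∂R/∂y - ∂Q/∂z = (x - z) - (0) = x - z
  ∂P/∂z - ∂R/∂x = (0) - (y) = -y
  ∂Q/∂x - ∂P/∂y = (-3) - (2) = -5.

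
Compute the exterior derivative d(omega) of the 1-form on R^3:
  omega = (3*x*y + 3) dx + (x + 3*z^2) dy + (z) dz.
d(omega) = (1 - 3*x) dx ∧ dy + (-6*z) dy ∧ dz

For a 1-form omega = sum_i f_i dx_i, the exterior derivative is
  d(omega) = sum_{i < j} (∂f_j/∂x_i - ∂f_i/∂x_j) dx_i ∧ dx_j.
  coefficient of dx ∧ dy: ∂f_2/∂x - ∂f_1/∂y = ∂(x + 3*z^2)/∂x - ∂(3*x*y + 3)/∂y = 1 - 3*x
  coefficient of dy ∧ dz: ∂f_3/∂y - ∂f_2/∂z = ∂(z)/∂y - ∂(x + 3*z^2)/∂z = -6*z
Assembling: d(omega) = (1 - 3*x) dx ∧ dy + (-6*z) dy ∧ dz.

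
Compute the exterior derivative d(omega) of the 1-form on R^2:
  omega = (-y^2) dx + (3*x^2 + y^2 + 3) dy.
d(omega) = (6*x + 2*y) dx ∧ dy

For a 1-form omega = sum_i f_i dx_i, the exterior derivative is
  d(omega) = sum_{i < j} (∂f_j/∂x_i - ∂f_i/∂x_j) dx_i ∧ dx_j.
  coefficient of dx ∧ dy: ∂f_2/∂x - ∂f_1/∂y = ∂(3*x^2 + y^2 + 3)/∂x - ∂(-y^2)/∂y = 6*x + 2*y
Assembling: d(omega) = (6*x + 2*y) dx ∧ dy.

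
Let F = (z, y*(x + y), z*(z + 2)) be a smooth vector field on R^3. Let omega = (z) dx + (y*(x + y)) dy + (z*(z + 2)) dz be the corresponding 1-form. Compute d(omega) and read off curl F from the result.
d(omega) = (0) dy ∧ dz + (1) dz ∧ dx + (y) dx ∧ dy; curl F = (0, 1, y)

d omega = sum_{i<j} (∂f_j/∂x_i - ∂f_i/∂x_j) dx_i ∧ dx_j. Under the identification (dy ∧ dz, dz ∧ dx, dx ∧ dy) ↔ (e_x, e_y, e_z), the coefficients are exactly the components of curl F. Compute:
  ∂R/∂y - ∂Q/∂z = (0) - (0) = 0
  ∂P/∂z - ∂R/∂x = (1) - (0) = 1
  ∂Q/∂x - ∂P/∂y = (y) - (0) = y.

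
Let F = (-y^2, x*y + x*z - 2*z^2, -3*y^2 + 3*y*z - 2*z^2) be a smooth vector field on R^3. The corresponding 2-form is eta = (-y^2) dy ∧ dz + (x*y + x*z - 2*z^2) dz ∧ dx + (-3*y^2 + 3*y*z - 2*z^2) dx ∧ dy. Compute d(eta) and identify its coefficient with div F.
d(eta) = (x + 3*y - 4*z) dx ∧ dy ∧ dz; div F = x + 3*y - 4*z

For a 2-form in R^3 of the form above, applying d gives a 3-form with coefficient ∂P/∂x + ∂Q/∂y + ∂R/∂z:
  ∂P/∂x = 0
  ∂Q/∂y = x
  ∂R/∂z = 3*y - 4*z
Sum = x + 3*y - 4*z, which is exactly div F.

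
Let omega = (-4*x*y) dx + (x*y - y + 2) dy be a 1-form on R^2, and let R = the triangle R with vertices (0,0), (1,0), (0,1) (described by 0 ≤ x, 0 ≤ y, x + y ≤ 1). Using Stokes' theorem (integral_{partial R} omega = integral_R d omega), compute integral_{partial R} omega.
integral_(partial R) omega = 5/6

Stokes: integral_partial_R omega = integral_R d omega with d omega = (∂Q/∂x - ∂P/∂y) dx ∧ dy.
  ∂Q/∂x = y
  ∂P/∂y = -4*x
  integrand = ∂Q/∂x - ∂P/∂y = 4*x + y.
Integrating over R: integral_0^1 integral_0^{1-x} (4*x + y) dy dx = 5/6.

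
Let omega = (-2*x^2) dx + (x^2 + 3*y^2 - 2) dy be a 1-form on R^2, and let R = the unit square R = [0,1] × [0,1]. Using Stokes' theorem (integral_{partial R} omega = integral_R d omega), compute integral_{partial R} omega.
integral_(partial R) omega = 1

Stokes: integral_partial_R omega = integral_R d omega with d omega = (∂Q/∂x - ∂P/∂y) dx ∧ dy.
  ∂Q/∂x = 2*x
  ∂P/∂y = 0
  integrand = ∂Q/∂x - ∂P/∂y = 2*x.
Integrating over R: integral_0^1 integral_0^1 (2*x) dx dy = 1.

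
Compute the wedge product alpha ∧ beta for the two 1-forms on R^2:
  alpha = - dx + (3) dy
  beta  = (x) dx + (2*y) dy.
alpha ∧ beta = (-3*x - 2*y) dx ∧ dy

Distribute the wedge, using dx_i ∧ dx_j = -dx_j ∧ dx_i and dx_i ∧ dx_i = 0. For each pair (i, j) with i < j, the coefficient of dx_i ∧ dx_j in alpha ∧ beta is (alpha_i * beta_j - alpha_j * beta_i). Collecting: alpha ∧ beta = (-3*x - 2*y) dx ∧ dy.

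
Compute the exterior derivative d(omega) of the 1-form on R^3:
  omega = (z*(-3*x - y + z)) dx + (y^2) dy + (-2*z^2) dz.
d(omega) = (z) dx ∧ dy + (3*x + y - 2*z) dx ∧ dz

For a 1-form omega = sum_i f_i dx_i, the exterior derivative is
  d(omega) = sum_{i < j} (∂f_j/∂x_i - ∂f_i/∂x_j) dx_i ∧ dx_j.
  coefficient of dx ∧ dy: ∂f_2/∂x - ∂f_1/∂y = ∂(y^2)/∂x - ∂(z*(-3*x - y + z))/∂y = z
  coefficient of dx ∧ dz: ∂f_3/∂x - ∂f_1/∂z = ∂(-2*z^2)/∂x - ∂(z*(-3*x - y + z))/∂z = 3*x + y - 2*z
Assembling: d(omega) = (z) dx ∧ dy + (3*x + y - 2*z) dx ∧ dz.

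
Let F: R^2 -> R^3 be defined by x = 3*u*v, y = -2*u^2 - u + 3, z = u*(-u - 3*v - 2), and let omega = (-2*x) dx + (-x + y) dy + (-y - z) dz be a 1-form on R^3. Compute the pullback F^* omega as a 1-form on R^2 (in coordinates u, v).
F^* omega = (2*u^3 - 3*u^2*v - 6*u^2 - 27*u*v^2 - 12*u*v - 11*u + 9*v + 3) du + (9*u*(-u^2 - 3*u*v - u + 1)) dv

Using F^*(f dg) = (f ∘ F) d(g ∘ F), substitute each coordinate x_i by F_i(u, v) in f_i, and replace dx_i by d F_i = (∂F_i/∂u) du + (∂F_i/∂v) dv.
  For the x component: f_1(F) = -6*u*v; d F_1 = (3*v) du + (3*u) dv
  For the y component: f_2(F) = -2*u^2 - 3*u*v - u + 3; d F_2 = (-4*u - 1) du + (0) dv
  For the z component: f_3(F) = 3*u^2 + 3*u*v + 3*u - 3; d F_3 = (-2*u - 3*v - 2) du + (-3*u) dv
Combining and collecting du, dv coefficients:
  coeff of du: 2*u^3 - 3*u^2*v - 6*u^2 - 27*u*v^2 - 12*u*v - 11*u + 9*v + 3
  coeff of dv: 9*u*(-u^2 - 3*u*v - u + 1)
F^* omega = (2*u^3 - 3*u^2*v - 6*u^2 - 27*u*v^2 - 12*u*v - 11*u + 9*v + 3) du + (9*u*(-u^2 - 3*u*v - u + 1)) dv.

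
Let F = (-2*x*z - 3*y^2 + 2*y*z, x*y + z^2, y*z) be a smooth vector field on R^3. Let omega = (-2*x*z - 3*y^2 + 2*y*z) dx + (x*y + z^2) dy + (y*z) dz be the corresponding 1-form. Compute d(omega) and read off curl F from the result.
d(omega) = (-z) dy ∧ dz + (-2*x + 2*y) dz ∧ dx + (7*y - 2*z) dx ∧ dy; curl F = (-z, -2*x + 2*y, 7*y - 2*z)

d omega = sum_{i<j} (∂f_j/∂x_i - ∂f_i/∂x_j) dx_i ∧ dx_j. Under the identification (dy ∧ dz, dz ∧ dx, dx ∧ dy) ↔ (e_x, e_y, e_z), the coefficients are exactly the components of curl F. Compute:
  ∂R/∂y - ∂Q/∂z = (z) - (2*z) = -z
  ∂P/∂z - ∂R/∂x = (-2*x + 2*y) - (0) = -2*x + 2*y
  ∂Q/∂x - ∂P/∂y = (y) - (-6*y + 2*z) = 7*y - 2*z.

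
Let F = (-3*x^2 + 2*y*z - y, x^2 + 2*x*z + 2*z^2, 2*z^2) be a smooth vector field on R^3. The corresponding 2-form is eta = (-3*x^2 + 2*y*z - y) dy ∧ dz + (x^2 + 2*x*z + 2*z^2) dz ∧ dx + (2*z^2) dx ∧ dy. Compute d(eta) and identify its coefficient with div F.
d(eta) = (-6*x + 4*z) dx ∧ dy ∧ dz; div F = -6*x + 4*z

For a 2-form in R^3 of the form above, applying d gives a 3-form with coefficient ∂P/∂x + ∂Q/∂y + ∂R/∂z:
  ∂P/∂x = -6*x
  ∂Q/∂y = 0
  ∂R/∂z = 4*z
Sum = -6*x + 4*z, which is exactly div F.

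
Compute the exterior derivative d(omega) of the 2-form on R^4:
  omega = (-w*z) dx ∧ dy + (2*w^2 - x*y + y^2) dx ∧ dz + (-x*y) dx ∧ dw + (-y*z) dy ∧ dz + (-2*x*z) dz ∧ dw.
d(omega) = (-w + x - 2*y) dx ∧ dy ∧ dz + (x - z) dx ∧ dy ∧ dw + (4*w - 2*z) dx ∧ dz ∧ dw

For a 2-form omega = sum_{i<j} g_{ij} dx_i ∧ dx_j, the exterior derivative is
  d(omega) = sum_{i<j} d(g_{ij}) ∧ dx_i ∧ dx_j = sum_{i<j, k} (∂g_{ij}/∂x_k) dx_k ∧ dx_i ∧ dx_j.
Expand each term, using dx_k ∧ dx_i ∧ dx_j = sgn(permutation) dx_{(a)} ∧ dx_{(b)} ∧ dx_{(c)} with (a < b < c) sorted:
  d(-w*z) includes (∂/∂z)(-w*z) dz = (-w) dz, which multiplied by dx ∧ dy gives (-w) dx ∧ dy ∧ dz
  d(-w*z) includes (∂/∂w)(-w*z) dw = (-z) dw, which multiplied by dx ∧ dy gives (-z) dx ∧ dy ∧ dw
  d(2*w^2 - x*y + y^2) includes (∂/∂y)(2*w^2 - x*y + y^2) dy = (-x + 2*y) dy, which multiplied by dx ∧ dz gives (x - 2*y) dx ∧ dy ∧ dz
  d(2*w^2 - x*y + y^2) includes (∂/∂w)(2*w^2 - x*y + y^2) dw = (4*w) dw, which multiplied by dx ∧ dz gives (4*w) dx ∧ dz ∧ dw
  d(-x*y) includes (∂/∂y)(-x*y) dy = (-x) dy, which multiplied by dx ∧ dw gives (x) dx ∧ dy ∧ dw
  d(-2*x*z) includes (∂/∂x)(-2*x*z) dx = (-2*z) dx, which multiplied by dz ∧ dw gives (-2*z) dx ∧ dz ∧ dw
Collecting like 3-forms: d(omega) = (-w + x - 2*y) dx ∧ dy ∧ dz + (x - z) dx ∧ dy ∧ dw + (4*w - 2*z) dx ∧ dz ∧ dw.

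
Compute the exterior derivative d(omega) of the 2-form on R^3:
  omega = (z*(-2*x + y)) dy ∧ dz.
d(omega) = (-2*z) dx ∧ dy ∧ dz

For a 2-form omega = sum_{i<j} g_{ij} dx_i ∧ dx_j, the exterior derivative is
  d(omega) = sum_{i<j} d(g_{ij}) ∧ dx_i ∧ dx_j = sum_{i<j, k} (∂g_{ij}/∂x_k) dx_k ∧ dx_i ∧ dx_j.
Expand each term, using dx_k ∧ dx_i ∧ dx_j = sgn(permutation) dx_{(a)} ∧ dx_{(b)} ∧ dx_{(c)} with (a < b < c) sorted:
  d(z*(-2*x + y)) includes (∂/∂x)(z*(-2*x + y)) dx = (-2*z) dx, which multiplied by dy ∧ dz gives (-2*z) dx ∧ dy ∧ dz
Collecting like 3-forms: d(omega) = (-2*z) dx ∧ dy ∧ dz.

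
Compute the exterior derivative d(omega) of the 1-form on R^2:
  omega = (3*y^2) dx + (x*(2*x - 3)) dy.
d(omega) = (4*x - 6*y - 3) dx ∧ dy

For a 1-form omega = sum_i f_i dx_i, the exterior derivative is
  d(omega) = sum_{i < j} (∂f_j/∂x_i - ∂f_i/∂x_j) dx_i ∧ dx_j.
  coefficient of dx ∧ dy: ∂f_2/∂x - ∂f_1/∂y = ∂(x*(2*x - 3))/∂x - ∂(3*y^2)/∂y = 4*x - 6*y - 3
Assembling: d(omega) = (4*x - 6*y - 3) dx ∧ dy.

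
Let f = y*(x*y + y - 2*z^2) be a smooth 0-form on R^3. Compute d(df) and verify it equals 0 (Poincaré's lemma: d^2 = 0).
d(df) = 0

Step 1: df = sum_i (∂f/∂x_i) dx_i = (y^2) dx + (2*x*y + 2*y - 2*z^2) dy + (-4*y*z) dz.
Step 2: Apply d again. Using the 1-form formula, the coefficient of dx ∧ dy in d(df) is ∂^2 f/∂x ∂y - ∂^2 f/∂y ∂x = (2*y) - (2*y) = 0 (equality of mixed partials for smooth f).
Similarly for dx ∧ dz and dy ∧ dz — all coefficients vanish. So d(df) = 0.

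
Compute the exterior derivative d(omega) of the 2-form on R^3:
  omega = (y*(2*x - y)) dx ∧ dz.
d(omega) = (-2*x + 2*y) dx ∧ dy ∧ dz

For a 2-form omega = sum_{i<j} g_{ij} dx_i ∧ dx_j, the exterior derivative is
  d(omega) = sum_{i<j} d(g_{ij}) ∧ dx_i ∧ dx_j = sum_{i<j, k} (∂g_{ij}/∂x_k) dx_k ∧ dx_i ∧ dx_j.
Expand each term, using dx_k ∧ dx_i ∧ dx_j = sgn(permutation) dx_{(a)} ∧ dx_{(b)} ∧ dx_{(c)} with (a < b < c) sorted:
  d(y*(2*x - y)) includes (∂/∂y)(y*(2*x - y)) dy = (2*x - 2*y) dy, which multiplied by dx ∧ dz gives (-2*x + 2*y) dx ∧ dy ∧ dz
Collecting like 3-forms: d(omega) = (-2*x + 2*y) dx ∧ dy ∧ dz.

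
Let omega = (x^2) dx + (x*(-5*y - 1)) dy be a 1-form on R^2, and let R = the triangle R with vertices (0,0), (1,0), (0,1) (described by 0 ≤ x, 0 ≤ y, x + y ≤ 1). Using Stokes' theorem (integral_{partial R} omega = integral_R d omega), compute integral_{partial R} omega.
integral_(partial R) omega = -4/3

Stokes: integral_partial_R omega = integral_R d omega with d omega = (∂Q/∂x - ∂P/∂y) dx ∧ dy.
  ∂Q/∂x = -5*y - 1
  ∂P/∂y = 0
  integrand = ∂Q/∂x - ∂P/∂y = -5*y - 1.
Integrating over R: integral_0^1 integral_0^{1-x} (-5*y - 1) dy dx = -4/3.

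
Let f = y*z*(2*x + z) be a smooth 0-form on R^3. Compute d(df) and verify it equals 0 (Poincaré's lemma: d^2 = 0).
d(df) = 0

Step 1: df = sum_i (∂f/∂x_i) dx_i = (2*y*z) dx + (z*(2*x + z)) dy + (2*y*(x + z)) dz.
Step 2: Apply d again. Using the 1-form formula, the coefficient of dx ∧ dy in d(df) is ∂^2 f/∂x ∂y - ∂^2 f/∂y ∂x = (2*z) - (2*z) = 0 (equality of mixed partials for smooth f).
Similarly for dx ∧ dz and dy ∧ dz — all coefficients vanish. So d(df) = 0.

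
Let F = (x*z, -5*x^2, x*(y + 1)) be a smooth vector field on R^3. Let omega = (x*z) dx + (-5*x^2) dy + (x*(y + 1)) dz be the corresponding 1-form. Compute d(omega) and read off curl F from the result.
d(omega) = (x) dy ∧ dz + (x - y - 1) dz ∧ dx + (-10*x) dx ∧ dy; curl F = (x, x - y - 1, -10*x)

d omega = sum_{i<j} (∂f_j/∂x_i - ∂f_i/∂x_j) dx_i ∧ dx_j. Under the identification (dy ∧ dz, dz ∧ dx, dx ∧ dy) ↔ (e_x, e_y, e_z), the coefficients are exactly the components of curl F. Compute:
  ∂R/∂y - ∂Q/∂z = (x) - (0) = x
  ∂P/∂z - ∂R/∂x = (x) - (y + 1) = x - y - 1
  ∂Q/∂x - ∂P/∂y = (-10*x) - (0) = -10*x.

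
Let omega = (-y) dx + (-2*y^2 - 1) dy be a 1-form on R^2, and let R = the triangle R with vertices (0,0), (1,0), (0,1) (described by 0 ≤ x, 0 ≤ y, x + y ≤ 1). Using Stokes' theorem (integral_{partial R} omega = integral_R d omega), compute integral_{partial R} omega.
integral_(partial R) omega = 1/2

Stokes: integral_partial_R omega = integral_R d omega with d omega = (∂Q/∂x - ∂P/∂y) dx ∧ dy.
  ∂Q/∂x = 0
  ∂P/∂y = -1
  integrand = ∂Q/∂x - ∂P/∂y = 1.
Integrating over R: integral_0^1 integral_0^{1-x} (1) dy dx = 1/2.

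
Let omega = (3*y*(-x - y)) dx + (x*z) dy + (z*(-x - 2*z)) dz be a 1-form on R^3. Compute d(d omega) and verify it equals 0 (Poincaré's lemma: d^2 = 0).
d(d omega) = 0

Step 1: d omega = sum_{i<j} (∂f_j/∂x_i - ∂f_i/∂x_j) dx_i ∧ dx_j:
  coeff of dx ∧ dy: 3*x + 6*y + z
  coeff of dx ∧ dz: -z
  coeff of dy ∧ dz: -x
Step 2: Apply d again to each 2-form coefficient. The only possible 3-form in R^3 is dx ∧ dy ∧ dz, with coefficient
  ∂(coeff of dy∧dz)/∂x - ∂(coeff of dx∧dz)/∂y + ∂(coeff of dx∧dy)/∂z
  = ∂/∂x (-x) - ∂/∂y (-z) + ∂/∂z (3*x + 6*y + z).
Each of these terms simplifies to sums of mixed partials that cancel in pairs. The result is 0 (by equality of mixed partials for smooth functions — Schwarz / Clairaut).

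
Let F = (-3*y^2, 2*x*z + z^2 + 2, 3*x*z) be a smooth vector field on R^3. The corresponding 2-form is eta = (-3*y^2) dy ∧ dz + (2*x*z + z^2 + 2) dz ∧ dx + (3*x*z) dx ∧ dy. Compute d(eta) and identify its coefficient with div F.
d(eta) = (3*x) dx ∧ dy ∧ dz; div F = 3*x

For a 2-form in R^3 of the form above, applying d gives a 3-form with coefficient ∂P/∂x + ∂Q/∂y + ∂R/∂z:
  ∂P/∂x = 0
  ∂Q/∂y = 0
  ∂R/∂z = 3*x
Sum = 3*x, which is exactly div F.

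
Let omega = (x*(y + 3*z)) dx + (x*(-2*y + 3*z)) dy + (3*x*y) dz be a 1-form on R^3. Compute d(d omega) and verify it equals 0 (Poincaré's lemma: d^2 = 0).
d(d omega) = 0

Step 1: d omega = sum_{i<j} (∂f_j/∂x_i - ∂f_i/∂x_j) dx_i ∧ dx_j:
  coeff of dx ∧ dy: -x - 2*y + 3*z
  coeff of dx ∧ dz: -3*x + 3*y
  coeff of dy ∧ dz: 0
Step 2: Apply d again to each 2-form coefficient. The only possible 3-form in R^3 is dx ∧ dy ∧ dz, with coefficient
  ∂(coeff of dy∧dz)/∂x - ∂(coeff of dx∧dz)/∂y + ∂(coeff of dx∧dy)/∂z
  = ∂/∂x (0) - ∂/∂y (-3*x + 3*y) + ∂/∂z (-x - 2*y + 3*z).
Each of these terms simplifies to sums of mixed partials that cancel in pairs. The result is 0 (by equality of mixed partials for smooth functions — Schwarz / Clairaut).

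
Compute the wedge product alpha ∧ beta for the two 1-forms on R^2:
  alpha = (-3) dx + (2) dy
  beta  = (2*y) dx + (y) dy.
alpha ∧ beta = (-7*y) dx ∧ dy

Distribute the wedge, using dx_i ∧ dx_j = -dx_j ∧ dx_i and dx_i ∧ dx_i = 0. For each pair (i, j) with i < j, the coefficient of dx_i ∧ dx_j in alpha ∧ beta is (alpha_i * beta_j - alpha_j * beta_i). Collecting: alpha ∧ beta = (-7*y) dx ∧ dy.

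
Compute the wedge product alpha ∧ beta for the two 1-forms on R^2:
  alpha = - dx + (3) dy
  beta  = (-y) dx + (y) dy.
alpha ∧ beta = (2*y) dx ∧ dy

Distribute the wedge, using dx_i ∧ dx_j = -dx_j ∧ dx_i and dx_i ∧ dx_i = 0. For each pair (i, j) with i < j, the coefficient of dx_i ∧ dx_j in alpha ∧ beta is (alpha_i * beta_j - alpha_j * beta_i). Collecting: alpha ∧ beta = (2*y) dx ∧ dy.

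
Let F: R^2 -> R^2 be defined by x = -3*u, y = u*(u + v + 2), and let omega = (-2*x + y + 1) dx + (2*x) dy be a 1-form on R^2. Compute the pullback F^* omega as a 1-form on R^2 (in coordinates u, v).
F^* omega = (-15*u^2 - 9*u*v - 36*u - 3) du + (-6*u^2) dv

Using F^*(f dg) = (f ∘ F) d(g ∘ F), substitute each coordinate x_i by F_i(u, v) in f_i, and replace dx_i by d F_i = (∂F_i/∂u) du + (∂F_i/∂v) dv.
  For the x component: f_1(F) = u^2 + u*v + 8*u + 1; d F_1 = (-3) du + (0) dv
  For the y component: f_2(F) = -6*u; d F_2 = (2*u + v + 2) du + (u) dv
Combining and collecting du, dv coefficients:
  coeff of du: -15*u^2 - 9*u*v - 36*u - 3
  coeff of dv: -6*u^2
F^* omega = (-15*u^2 - 9*u*v - 36*u - 3) du + (-6*u^2) dv.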